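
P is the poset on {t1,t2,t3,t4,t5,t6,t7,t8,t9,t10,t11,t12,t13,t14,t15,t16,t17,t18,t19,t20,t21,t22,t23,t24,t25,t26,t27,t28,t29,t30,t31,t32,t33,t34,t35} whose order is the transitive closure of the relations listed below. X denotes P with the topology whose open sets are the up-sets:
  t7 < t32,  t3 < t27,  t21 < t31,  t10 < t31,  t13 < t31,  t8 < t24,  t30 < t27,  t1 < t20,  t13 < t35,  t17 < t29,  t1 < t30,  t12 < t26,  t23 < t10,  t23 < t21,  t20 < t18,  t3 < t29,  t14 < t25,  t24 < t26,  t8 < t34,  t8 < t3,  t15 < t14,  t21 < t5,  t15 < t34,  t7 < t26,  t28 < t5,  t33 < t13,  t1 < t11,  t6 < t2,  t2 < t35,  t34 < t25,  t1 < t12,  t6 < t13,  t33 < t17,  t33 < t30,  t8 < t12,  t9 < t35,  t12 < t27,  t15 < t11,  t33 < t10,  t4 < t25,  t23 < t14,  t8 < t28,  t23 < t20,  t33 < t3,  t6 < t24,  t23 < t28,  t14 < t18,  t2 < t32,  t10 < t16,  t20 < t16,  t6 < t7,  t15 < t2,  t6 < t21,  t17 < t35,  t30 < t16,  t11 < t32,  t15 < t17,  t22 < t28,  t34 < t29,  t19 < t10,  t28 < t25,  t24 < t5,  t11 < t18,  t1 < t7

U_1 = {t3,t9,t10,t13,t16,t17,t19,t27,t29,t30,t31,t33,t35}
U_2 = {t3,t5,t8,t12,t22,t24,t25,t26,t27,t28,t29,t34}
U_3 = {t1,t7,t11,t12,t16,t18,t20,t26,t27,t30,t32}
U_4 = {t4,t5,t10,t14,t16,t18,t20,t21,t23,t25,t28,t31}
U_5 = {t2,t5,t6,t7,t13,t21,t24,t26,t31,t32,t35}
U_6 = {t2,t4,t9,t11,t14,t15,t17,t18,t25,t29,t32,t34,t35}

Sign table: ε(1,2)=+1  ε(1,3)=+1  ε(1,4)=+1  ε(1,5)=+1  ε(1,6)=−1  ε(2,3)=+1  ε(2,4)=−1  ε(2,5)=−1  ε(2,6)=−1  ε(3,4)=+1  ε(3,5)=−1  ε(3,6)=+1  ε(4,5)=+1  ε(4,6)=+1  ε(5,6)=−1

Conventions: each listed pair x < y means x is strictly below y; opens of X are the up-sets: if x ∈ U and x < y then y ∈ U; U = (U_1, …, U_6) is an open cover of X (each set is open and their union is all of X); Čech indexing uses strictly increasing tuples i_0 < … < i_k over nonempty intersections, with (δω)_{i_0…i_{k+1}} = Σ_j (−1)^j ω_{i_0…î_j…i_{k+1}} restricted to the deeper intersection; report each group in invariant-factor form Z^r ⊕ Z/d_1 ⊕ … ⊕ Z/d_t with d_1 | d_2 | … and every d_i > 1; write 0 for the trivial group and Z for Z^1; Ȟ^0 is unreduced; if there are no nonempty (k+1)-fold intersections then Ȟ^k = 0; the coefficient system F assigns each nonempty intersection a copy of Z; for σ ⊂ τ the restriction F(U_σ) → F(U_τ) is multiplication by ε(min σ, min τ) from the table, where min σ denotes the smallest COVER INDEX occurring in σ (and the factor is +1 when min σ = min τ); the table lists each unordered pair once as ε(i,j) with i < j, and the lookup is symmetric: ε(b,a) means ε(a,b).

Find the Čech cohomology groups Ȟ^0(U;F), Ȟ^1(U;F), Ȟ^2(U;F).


nonempty intersections:
  U12={t3,t27,t29} U13={t16,t27,t30} U14={t10,t16,t31} U15={t13,t31,t35} U16={t9,t17,t29,t35} U23={t12,t26,t27} U24={t5,t25,t28} U25={t5,t24,t26} U26={t25,t29,t34} U34={t16,t18,t20} U35={t7,t26,t32} U36={t11,t18,t32} U45={t5,t21,t31} U46={t4,t14,t18,t25} U56={t2,t32,t35}
  U123={t27} U126={t29} U134={t16} U145={t31} U156={t35} U235={t26} U245={t5} U246={t25} U346={t18} U356={t32}
C dims 6,15,10; δ0: rk 6, SNF 1^5·2; δ1: rk 9, SNF 1^9
Ȟ^0: (6−6)−0=0 ⇒ 0
Ȟ^1: (15−9)−6=0 plus torsion [2] ⇒ Z/2
Ȟ^2: (10−0)−9=1 ⇒ Z

Ȟ^0 = 0; Ȟ^1 = Z/2; Ȟ^2 = Z


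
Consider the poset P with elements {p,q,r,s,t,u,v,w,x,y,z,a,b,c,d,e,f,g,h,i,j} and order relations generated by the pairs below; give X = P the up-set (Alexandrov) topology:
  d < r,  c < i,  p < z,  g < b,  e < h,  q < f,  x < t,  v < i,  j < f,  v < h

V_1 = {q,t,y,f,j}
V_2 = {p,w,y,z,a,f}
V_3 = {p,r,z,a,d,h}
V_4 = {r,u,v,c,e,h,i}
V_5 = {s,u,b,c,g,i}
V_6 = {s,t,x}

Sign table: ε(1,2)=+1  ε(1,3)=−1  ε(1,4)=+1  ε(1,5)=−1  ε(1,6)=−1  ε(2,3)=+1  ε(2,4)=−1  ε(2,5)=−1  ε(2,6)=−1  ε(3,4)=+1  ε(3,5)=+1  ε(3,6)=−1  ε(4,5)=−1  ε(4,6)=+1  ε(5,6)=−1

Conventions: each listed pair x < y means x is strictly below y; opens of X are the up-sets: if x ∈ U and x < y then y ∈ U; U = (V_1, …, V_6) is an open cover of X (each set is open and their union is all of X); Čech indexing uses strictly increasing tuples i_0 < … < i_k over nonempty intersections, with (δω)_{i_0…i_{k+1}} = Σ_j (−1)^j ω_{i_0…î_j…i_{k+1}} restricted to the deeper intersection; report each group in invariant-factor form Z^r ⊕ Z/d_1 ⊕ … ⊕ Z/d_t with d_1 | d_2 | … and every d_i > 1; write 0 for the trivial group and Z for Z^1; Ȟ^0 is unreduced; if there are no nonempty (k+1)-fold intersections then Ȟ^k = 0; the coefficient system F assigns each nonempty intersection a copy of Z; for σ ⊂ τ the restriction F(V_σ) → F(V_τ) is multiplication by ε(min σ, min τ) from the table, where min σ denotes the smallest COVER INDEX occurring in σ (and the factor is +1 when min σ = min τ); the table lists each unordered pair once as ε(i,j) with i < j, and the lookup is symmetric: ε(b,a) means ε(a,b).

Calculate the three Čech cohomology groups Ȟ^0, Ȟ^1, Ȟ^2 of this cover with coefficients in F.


Ȟ^0 = 0, Ȟ^1 = Z/2 and Ȟ^2 = 0

intersection data:
  V12={y,f} V16={t} V23={p,z,a} V34={r,h} V45={u,c,i} V56={s}
C dims 6,6; δ0: rk 6, SNF 1^5·2
Ȟ^0 = (6 − 6) − 0 = 0, so Ȟ^0 ≅ 0
Ȟ^1 = (6 − 0) − 6 = 0 plus torsion [2], so Ȟ^1 ≅ Z/2
Ȟ^2 = (0 − 0) − 0 = 0, so Ȟ^2 ≅ 0


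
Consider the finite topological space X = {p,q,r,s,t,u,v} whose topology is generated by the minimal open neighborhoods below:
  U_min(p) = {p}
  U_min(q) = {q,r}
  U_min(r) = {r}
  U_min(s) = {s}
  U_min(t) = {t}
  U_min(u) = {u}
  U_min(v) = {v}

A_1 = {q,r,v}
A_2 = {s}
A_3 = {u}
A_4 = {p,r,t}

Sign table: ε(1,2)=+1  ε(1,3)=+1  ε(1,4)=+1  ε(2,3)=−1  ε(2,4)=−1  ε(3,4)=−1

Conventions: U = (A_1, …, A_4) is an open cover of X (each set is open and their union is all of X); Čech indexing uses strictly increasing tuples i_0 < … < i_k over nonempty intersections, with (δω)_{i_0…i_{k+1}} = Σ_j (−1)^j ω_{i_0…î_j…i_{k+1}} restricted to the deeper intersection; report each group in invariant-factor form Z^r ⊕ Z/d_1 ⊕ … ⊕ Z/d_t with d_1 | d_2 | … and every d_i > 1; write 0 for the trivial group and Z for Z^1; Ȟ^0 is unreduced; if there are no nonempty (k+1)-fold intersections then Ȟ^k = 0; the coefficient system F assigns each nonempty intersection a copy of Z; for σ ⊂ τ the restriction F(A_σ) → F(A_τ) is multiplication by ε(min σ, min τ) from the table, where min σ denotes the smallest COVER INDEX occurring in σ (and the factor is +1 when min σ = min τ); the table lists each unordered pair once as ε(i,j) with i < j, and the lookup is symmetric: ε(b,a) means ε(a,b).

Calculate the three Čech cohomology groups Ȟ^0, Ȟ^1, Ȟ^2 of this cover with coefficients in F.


Ȟ^0 ≅ Z^3,  Ȟ^1 ≅ 0,  Ȟ^2 ≅ 0

nerve of the cover:
  A14={r}
C dims 4,1; δ0: rk 1, SNF 1^1
Ȟ^0 = (4 − 1) − 0 = 3, so Ȟ^0 ≅ Z^3
Ȟ^1 = (1 − 0) − 1 = 0, so Ȟ^1 ≅ 0
Ȟ^2 = (0 − 0) − 0 = 0, so Ȟ^2 ≅ 0


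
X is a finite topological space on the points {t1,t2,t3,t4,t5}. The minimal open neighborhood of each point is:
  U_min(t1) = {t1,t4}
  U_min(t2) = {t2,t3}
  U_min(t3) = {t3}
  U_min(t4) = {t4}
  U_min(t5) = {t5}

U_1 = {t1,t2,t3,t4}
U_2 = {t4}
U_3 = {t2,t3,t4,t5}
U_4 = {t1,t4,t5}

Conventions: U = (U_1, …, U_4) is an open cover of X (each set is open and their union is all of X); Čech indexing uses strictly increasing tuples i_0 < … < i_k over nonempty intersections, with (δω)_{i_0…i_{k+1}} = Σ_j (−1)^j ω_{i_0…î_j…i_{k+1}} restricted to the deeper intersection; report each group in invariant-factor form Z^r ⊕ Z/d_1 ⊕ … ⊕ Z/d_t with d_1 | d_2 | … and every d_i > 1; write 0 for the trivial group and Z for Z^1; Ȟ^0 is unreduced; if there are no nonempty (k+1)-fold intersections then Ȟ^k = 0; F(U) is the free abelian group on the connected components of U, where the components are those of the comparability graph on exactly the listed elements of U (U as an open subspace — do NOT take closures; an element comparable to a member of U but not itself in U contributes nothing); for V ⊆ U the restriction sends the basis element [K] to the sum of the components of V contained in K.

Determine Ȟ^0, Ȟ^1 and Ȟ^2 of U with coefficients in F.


cover nerve:
  U12={t4} U13={t2,t3,t4} U14={t1,t4} U23={t4} U24={t4} U34={t4,t5}
  U123={t4} U124={t4} U134={t4} U234={t4}
  U1234={t4}
components per intersection:
  U1: {t1,t4} {t2,t3}
  U2: {t4}
  U3: {t2,t3} {t4} {t5}
  U4: {t1,t4} {t5}
  U12: {t4}
  U13: {t2,t3} {t4}
  U14: {t1,t4}
  U23: {t4}
  U24: {t4}
  U34: {t4} {t5}
  U123: {t4}
  U124: {t4}
  U134: {t4}
  U234: {t4}
  U1234: {t4}
C dims 8,8,4,1; δ0: rk 5, SNF 1^5; δ1: rk 3, SNF 1^3; δ2: rk 1, SNF 1^1
Ȟ^0: (8−5)−0=3 ⇒ Z^3
Ȟ^1: (8−3)−5=0 ⇒ 0
Ȟ^2: (4−1)−3=0 ⇒ 0

Ȟ^0(U;F) ≅ Z^3; Ȟ^1(U;F) ≅ 0; Ȟ^2(U;F) ≅ 0


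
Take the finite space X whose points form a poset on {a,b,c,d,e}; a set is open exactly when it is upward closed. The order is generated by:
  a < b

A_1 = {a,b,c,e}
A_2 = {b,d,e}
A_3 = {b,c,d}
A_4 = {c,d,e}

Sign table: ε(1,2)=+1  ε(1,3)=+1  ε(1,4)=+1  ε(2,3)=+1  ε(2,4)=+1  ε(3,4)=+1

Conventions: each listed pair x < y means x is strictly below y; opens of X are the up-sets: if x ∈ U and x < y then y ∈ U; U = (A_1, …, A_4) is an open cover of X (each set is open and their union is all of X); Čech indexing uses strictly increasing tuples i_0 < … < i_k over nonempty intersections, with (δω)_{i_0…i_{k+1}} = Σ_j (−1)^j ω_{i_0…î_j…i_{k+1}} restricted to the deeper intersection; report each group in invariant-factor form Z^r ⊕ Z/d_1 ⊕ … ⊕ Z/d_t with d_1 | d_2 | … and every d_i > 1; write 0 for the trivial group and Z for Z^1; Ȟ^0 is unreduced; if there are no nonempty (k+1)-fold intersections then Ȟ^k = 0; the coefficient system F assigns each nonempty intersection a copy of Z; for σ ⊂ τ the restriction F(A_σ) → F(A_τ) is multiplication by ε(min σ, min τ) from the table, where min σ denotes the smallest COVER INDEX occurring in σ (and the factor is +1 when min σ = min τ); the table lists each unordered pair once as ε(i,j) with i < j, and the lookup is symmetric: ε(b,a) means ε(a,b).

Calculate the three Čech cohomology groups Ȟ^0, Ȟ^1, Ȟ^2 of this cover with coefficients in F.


nonempty intersections:
  A12={b,e} A13={b,c} A14={c,e} A23={b,d} A24={d,e} A34={c,d}
  A123={b} A124={e} A134={c} A234={d}
C dims 4,6,4; δ0: rk 3, SNF 1^3; δ1: rk 3, SNF 1^3
Ȟ^0: (4−3)−0=1 ⇒ Z
Ȟ^1: (6−3)−3=0 ⇒ 0
Ȟ^2: (4−0)−3=1 ⇒ Z

Ȟ^0 = Z; Ȟ^1 = 0; Ȟ^2 = Z


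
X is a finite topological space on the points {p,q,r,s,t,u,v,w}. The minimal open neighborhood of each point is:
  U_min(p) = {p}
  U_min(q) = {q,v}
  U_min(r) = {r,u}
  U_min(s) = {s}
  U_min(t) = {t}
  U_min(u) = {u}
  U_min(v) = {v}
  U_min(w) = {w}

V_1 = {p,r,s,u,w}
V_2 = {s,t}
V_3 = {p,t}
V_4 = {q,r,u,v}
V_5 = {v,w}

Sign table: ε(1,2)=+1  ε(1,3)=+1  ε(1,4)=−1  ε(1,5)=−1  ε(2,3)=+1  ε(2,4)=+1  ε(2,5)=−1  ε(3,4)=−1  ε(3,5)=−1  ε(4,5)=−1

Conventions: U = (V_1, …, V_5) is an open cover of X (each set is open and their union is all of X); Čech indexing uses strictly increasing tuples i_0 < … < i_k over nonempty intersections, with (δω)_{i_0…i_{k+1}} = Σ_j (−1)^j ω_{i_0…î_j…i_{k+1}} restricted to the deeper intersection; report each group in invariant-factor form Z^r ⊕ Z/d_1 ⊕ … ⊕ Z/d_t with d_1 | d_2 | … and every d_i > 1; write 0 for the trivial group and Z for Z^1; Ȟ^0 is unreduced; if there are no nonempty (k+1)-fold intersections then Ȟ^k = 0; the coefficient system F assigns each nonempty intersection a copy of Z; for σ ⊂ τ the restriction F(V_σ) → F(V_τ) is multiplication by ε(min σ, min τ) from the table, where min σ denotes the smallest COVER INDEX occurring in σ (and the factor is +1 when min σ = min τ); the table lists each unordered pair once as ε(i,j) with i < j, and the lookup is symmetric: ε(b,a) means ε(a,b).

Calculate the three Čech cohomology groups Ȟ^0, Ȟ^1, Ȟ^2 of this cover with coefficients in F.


nerve simplices:
  V12={s} V13={p} V14={r,u} V15={w} V23={t} V45={v}
C dims 5,6; δ0: rk 5, SNF 1^4·2
degree 0: 5−5−0 = 0 → Ȟ^0 ≅ 0
degree 1: 6−0−5 = 1 plus torsion [2] → Ȟ^1 ≅ Z ⊕ Z/2
degree 2: 0−0−0 = 0 → Ȟ^2 ≅ 0

Ȟ^0 = 0; Ȟ^1 = Z ⊕ Z/2; Ȟ^2 = 0


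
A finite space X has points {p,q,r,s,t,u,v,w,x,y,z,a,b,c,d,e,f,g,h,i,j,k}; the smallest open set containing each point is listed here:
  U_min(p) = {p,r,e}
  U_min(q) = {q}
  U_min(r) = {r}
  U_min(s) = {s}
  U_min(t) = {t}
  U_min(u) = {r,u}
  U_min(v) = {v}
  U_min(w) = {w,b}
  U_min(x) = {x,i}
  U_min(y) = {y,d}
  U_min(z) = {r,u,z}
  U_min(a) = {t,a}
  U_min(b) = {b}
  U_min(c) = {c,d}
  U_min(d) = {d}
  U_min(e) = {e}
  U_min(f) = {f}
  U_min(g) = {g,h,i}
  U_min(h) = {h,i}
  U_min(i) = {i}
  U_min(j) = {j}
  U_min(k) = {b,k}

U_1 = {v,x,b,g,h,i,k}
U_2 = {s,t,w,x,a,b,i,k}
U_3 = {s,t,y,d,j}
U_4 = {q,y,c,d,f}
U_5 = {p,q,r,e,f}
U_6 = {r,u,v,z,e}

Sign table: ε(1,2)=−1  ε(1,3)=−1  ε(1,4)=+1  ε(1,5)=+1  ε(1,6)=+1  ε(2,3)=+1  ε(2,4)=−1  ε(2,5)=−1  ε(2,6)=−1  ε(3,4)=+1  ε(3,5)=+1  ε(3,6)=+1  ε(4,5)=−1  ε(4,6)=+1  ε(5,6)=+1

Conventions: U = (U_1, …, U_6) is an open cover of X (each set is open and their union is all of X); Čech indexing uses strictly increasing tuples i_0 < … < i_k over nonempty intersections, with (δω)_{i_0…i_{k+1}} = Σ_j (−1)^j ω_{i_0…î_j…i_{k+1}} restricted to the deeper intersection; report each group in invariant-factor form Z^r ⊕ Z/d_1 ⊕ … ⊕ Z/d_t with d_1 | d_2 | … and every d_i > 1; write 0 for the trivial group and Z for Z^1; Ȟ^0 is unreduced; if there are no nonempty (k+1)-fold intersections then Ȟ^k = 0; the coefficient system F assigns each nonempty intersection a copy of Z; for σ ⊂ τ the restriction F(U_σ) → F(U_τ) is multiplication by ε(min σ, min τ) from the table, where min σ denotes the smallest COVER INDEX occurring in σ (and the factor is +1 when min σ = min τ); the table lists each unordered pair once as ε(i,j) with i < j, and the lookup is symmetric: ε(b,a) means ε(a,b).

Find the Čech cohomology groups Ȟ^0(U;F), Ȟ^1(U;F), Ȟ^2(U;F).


Ȟ^0 = Z; Ȟ^1 = Z; Ȟ^2 = 0

cover nerve:
  U12={x,b,i,k} U16={v} U23={s,t} U34={y,d} U45={q,f} U56={r,e}
C dims 6,6; δ0: rk 5, SNF 1^5
Ȟ^0: (6−5)−0=1 ⇒ Z
Ȟ^1: (6−0)−5=1 ⇒ Z
Ȟ^2: (0−0)−0=0 ⇒ 0


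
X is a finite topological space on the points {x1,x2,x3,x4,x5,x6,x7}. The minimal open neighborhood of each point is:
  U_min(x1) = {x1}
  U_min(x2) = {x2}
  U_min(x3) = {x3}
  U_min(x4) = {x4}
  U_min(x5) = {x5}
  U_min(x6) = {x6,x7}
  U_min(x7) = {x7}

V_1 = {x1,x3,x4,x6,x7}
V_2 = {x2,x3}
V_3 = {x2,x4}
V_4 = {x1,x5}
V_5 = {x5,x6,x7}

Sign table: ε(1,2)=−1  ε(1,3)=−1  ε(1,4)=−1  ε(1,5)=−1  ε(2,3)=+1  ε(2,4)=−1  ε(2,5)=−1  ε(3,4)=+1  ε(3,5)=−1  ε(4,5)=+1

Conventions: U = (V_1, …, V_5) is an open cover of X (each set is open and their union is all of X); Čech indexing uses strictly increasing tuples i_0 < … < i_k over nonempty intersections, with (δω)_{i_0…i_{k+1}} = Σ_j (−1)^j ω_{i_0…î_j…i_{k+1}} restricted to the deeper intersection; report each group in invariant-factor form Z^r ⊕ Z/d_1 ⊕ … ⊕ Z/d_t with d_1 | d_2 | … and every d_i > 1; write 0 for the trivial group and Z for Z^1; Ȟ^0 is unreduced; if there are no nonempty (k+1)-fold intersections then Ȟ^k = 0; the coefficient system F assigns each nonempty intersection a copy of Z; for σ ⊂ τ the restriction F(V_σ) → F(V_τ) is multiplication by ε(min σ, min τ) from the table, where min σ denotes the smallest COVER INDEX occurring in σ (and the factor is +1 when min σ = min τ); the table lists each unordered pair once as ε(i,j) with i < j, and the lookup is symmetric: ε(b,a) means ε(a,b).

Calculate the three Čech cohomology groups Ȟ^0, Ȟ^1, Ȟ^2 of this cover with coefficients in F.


Ȟ^0 = Z, Ȟ^1 = Z^2, Ȟ^2 = 0

nerve of the cover:
  V12={x3} V13={x4} V14={x1} V15={x6,x7} V23={x2} V45={x5}
C dims 5,6; δ0: rk 4, SNF 1^4
Ȟ^0 = (5 − 4) − 0 = 1, so Ȟ^0 ≅ Z
Ȟ^1 = (6 − 0) − 4 = 2, so Ȟ^1 ≅ Z^2
Ȟ^2 = (0 − 0) − 0 = 0, so Ȟ^2 ≅ 0


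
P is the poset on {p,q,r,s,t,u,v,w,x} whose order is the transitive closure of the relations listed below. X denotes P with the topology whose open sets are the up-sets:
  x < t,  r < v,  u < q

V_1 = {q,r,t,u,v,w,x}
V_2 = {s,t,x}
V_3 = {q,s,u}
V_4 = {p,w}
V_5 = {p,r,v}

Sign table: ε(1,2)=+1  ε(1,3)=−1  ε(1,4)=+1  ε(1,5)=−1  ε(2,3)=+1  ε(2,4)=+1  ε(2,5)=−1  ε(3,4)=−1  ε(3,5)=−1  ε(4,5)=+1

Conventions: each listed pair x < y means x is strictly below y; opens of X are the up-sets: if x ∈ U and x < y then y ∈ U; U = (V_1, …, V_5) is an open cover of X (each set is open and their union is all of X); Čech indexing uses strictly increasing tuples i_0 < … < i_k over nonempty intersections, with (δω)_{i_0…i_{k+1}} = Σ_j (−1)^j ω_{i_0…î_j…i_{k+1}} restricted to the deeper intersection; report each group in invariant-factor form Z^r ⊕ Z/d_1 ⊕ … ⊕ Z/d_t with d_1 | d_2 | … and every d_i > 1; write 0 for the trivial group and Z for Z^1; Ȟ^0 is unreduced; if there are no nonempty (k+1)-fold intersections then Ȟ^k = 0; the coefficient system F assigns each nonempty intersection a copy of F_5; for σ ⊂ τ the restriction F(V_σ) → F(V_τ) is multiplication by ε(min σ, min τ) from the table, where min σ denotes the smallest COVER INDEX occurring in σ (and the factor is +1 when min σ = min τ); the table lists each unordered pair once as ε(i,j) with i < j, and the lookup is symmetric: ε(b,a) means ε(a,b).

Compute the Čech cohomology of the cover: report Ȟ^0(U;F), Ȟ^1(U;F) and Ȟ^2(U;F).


nerve simplices:
  V12={t,x} V13={q,u} V14={w} V15={r,v} V23={s} V45={p}
C dims 5,6; δ0: rk_F5 5
degree 0: 5−5−0 = 0 → Ȟ^0 ≅ 0
degree 1: 6−0−5 = 1 → Ȟ^1 ≅ Z/5
degree 2: 0−0−0 = 0 → Ȟ^2 ≅ 0

Ȟ^0 ≅ 0,  Ȟ^1 ≅ Z/5,  Ȟ^2 ≅ 0


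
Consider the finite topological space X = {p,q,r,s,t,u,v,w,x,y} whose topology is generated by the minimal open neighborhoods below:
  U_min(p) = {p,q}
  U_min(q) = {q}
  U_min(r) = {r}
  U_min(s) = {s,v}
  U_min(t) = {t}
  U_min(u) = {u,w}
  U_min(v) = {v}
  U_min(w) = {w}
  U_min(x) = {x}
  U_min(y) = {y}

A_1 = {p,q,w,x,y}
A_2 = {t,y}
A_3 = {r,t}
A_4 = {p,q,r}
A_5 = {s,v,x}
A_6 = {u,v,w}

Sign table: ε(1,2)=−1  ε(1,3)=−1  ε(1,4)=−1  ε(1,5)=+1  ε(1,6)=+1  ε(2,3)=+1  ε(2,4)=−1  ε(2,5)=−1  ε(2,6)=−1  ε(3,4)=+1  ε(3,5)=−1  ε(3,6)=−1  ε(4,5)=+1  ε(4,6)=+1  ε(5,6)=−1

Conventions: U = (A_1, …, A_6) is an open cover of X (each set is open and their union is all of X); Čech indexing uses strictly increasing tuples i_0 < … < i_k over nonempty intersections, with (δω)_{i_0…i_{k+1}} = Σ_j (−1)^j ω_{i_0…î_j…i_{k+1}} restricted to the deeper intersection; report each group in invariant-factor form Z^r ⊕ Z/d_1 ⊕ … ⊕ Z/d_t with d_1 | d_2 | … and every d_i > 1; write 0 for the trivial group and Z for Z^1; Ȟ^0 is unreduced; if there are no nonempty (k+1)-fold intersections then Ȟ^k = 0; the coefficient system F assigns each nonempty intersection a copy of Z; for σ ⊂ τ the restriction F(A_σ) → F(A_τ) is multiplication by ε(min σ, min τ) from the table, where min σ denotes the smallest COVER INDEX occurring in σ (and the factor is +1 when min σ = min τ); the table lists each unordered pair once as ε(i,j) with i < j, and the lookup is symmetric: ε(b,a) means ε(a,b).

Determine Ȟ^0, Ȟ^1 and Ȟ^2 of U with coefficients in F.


Ȟ^0 = 0, Ȟ^1 = Z ⊕ Z/2 and Ȟ^2 = 0

nonempty intersections:
  A12={y} A14={p,q} A15={x} A16={w} A23={t} A34={r} A56={v}
C dims 6,7; δ0: rk 6, SNF 1^5·2
Ȟ^0: (6−6)−0=0 ⇒ 0
Ȟ^1: (7−0)−6=1 plus torsion [2] ⇒ Z ⊕ Z/2
Ȟ^2: (0−0)−0=0 ⇒ 0


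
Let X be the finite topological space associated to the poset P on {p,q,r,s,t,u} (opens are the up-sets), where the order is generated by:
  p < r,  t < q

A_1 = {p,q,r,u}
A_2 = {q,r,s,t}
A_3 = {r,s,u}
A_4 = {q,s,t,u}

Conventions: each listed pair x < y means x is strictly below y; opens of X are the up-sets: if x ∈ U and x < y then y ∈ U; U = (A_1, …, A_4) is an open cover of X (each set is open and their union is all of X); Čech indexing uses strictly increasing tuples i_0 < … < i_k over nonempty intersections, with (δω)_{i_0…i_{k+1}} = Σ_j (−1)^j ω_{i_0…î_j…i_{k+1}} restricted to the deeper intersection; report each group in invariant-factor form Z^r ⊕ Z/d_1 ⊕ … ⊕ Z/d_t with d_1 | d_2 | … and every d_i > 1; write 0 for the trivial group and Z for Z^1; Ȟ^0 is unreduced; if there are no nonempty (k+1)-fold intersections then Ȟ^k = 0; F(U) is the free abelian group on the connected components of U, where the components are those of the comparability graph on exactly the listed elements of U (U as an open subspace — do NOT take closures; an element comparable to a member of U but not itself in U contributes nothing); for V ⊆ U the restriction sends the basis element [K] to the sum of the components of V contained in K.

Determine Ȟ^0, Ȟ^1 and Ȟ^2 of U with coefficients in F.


nonempty intersections:
  A12={q,r} A13={r,u} A14={q,u} A23={r,s} A24={q,s,t} A34={s,u}
  A123={r} A124={q} A134={u} A234={s}
components per intersection:
  A1: {p,r} {q} {u}
  A2: {q,t} {r} {s}
  A3: {r} {s} {u}
  A4: {q,t} {s} {u}
  A12: {q} {r}
  A13: {r} {u}
  A14: {q} {u}
  A23: {r} {s}
  A24: {q,t} {s}
  A34: {s} {u}
  A123: {r}
  A124: {q}
  A134: {u}
  A234: {s}
C dims 12,12,4; δ0: rk 8, SNF 1^8; δ1: rk 4, SNF 1^4
Ȟ^0: (12−8)−0=4 ⇒ Z^4
Ȟ^1: (12−4)−8=0 ⇒ 0
Ȟ^2: (4−0)−4=0 ⇒ 0

Ȟ^0(U;F) ≅ Z^4, Ȟ^1(U;F) ≅ 0, Ȟ^2(U;F) ≅ 0


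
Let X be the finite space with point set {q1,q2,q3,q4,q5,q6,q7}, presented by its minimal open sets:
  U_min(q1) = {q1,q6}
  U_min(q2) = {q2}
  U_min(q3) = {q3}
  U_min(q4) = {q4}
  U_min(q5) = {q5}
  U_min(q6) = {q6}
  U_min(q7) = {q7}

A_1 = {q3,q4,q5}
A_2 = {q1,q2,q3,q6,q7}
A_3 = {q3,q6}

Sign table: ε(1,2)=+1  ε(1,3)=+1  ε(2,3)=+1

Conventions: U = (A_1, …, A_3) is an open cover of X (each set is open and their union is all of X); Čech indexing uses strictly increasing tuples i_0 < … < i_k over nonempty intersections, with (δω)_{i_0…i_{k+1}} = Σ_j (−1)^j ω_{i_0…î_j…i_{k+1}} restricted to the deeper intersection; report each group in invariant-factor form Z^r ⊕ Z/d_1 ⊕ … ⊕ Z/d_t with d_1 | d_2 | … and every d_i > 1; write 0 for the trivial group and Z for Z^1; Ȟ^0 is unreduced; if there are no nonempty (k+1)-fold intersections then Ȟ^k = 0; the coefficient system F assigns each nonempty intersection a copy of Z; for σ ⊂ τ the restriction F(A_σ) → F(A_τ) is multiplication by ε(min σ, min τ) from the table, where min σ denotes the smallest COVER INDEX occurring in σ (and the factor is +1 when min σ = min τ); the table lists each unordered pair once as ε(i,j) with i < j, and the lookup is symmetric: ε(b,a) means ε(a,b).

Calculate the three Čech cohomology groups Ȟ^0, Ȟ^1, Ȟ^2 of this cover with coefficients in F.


intersection data:
  A12={q3} A13={q3} A23={q3,q6}
  A123={q3}
C dims 3,3,1; δ0: rk 2, SNF 1^2; δ1: rk 1, SNF 1^1
Ȟ^0 = (3 − 2) − 0 = 1, so Ȟ^0 ≅ Z
Ȟ^1 = (3 − 1) − 2 = 0, so Ȟ^1 ≅ 0
Ȟ^2 = (1 − 0) − 1 = 0, so Ȟ^2 ≅ 0

Ȟ^0(U;F) ≅ Z,  Ȟ^1(U;F) ≅ 0,  Ȟ^2(U;F) ≅ 0


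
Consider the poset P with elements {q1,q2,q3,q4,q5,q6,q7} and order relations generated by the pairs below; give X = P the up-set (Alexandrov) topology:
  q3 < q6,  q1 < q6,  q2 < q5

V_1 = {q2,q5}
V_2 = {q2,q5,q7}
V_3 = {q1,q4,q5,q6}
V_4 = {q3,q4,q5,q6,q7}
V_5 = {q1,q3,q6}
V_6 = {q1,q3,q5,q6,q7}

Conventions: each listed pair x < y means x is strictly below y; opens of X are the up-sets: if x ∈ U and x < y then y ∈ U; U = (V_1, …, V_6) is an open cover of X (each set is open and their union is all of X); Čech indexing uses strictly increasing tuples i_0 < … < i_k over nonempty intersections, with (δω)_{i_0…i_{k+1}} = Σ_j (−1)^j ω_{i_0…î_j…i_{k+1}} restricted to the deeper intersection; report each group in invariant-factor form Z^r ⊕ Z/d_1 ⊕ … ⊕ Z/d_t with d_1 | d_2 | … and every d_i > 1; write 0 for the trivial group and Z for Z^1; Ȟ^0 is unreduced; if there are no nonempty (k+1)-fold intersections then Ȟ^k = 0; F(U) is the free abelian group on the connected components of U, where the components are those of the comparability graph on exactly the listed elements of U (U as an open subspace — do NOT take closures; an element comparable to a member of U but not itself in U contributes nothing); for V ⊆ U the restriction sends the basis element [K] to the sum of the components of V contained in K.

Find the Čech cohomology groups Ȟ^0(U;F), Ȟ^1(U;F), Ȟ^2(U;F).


nerve of the cover:
  V12={q2,q5} V13={q5} V14={q5} V16={q5} V23={q5} V24={q5,q7} V26={q5,q7} V34={q4,q5,q6} V35={q1,q6} V36={q1,q5,q6} V45={q3,q6} V46={q3,q5,q6,q7} V56={q1,q3,q6}
  V123={q5} V124={q5} V126={q5} V134={q5} V136={q5} V146={q5} V234={q5} V236={q5} V246={q5,q7} V345={q6} V346={q5,q6} V356={q1,q6} V456={q3,q6}
  V1234={q5} V1236={q5} V1246={q5} V1346={q5} V2346={q5} V3456={q6}
  V12346={q5}
components per intersection:
  V1: {q2,q5}
  V2: {q2,q5} {q7}
  V3: {q1,q6} {q4} {q5}
  V4: {q3,q6} {q4} {q5} {q7}
  V5: {q1,q3,q6}
  V6: {q1,q3,q6} {q5} {q7}
  V12: {q2,q5}
  V13: {q5}
  V14: {q5}
  V16: {q5}
  V23: {q5}
  V24: {q5} {q7}
  V26: {q5} {q7}
  V34: {q4} {q5} {q6}
  V35: {q1,q6}
  V36: {q1,q6} {q5}
  V45: {q3,q6}
  V46: {q3,q6} {q5} {q7}
  V56: {q1,q3,q6}
  V123: {q5}
  V124: {q5}
  V126: {q5}
  V134: {q5}
  V136: {q5}
  V146: {q5}
  V234: {q5}
  V236: {q5}
  V246: {q5} {q7}
  V345: {q6}
  V346: {q5} {q6}
  V356: {q1,q6}
  V456: {q3,q6}
  V1234: {q5}
  V1236: {q5}
  V1246: {q5}
  V1346: {q5}
  V2346: {q5}
  V3456: {q6}
  V12346: {q5}
C dims 14,20,15,6; δ0: rk 10, SNF 1^10; δ1: rk 10, SNF 1^10; δ2: rk 5, SNF 1^5
Ȟ^0 = (14 − 10) − 0 = 4, so Ȟ^0 ≅ Z^4
Ȟ^1 = (20 − 10) − 10 = 0, so Ȟ^1 ≅ 0
Ȟ^2 = (15 − 5) − 10 = 0, so Ȟ^2 ≅ 0

Ȟ^0 = Z^4, Ȟ^1 = 0, Ȟ^2 = 0


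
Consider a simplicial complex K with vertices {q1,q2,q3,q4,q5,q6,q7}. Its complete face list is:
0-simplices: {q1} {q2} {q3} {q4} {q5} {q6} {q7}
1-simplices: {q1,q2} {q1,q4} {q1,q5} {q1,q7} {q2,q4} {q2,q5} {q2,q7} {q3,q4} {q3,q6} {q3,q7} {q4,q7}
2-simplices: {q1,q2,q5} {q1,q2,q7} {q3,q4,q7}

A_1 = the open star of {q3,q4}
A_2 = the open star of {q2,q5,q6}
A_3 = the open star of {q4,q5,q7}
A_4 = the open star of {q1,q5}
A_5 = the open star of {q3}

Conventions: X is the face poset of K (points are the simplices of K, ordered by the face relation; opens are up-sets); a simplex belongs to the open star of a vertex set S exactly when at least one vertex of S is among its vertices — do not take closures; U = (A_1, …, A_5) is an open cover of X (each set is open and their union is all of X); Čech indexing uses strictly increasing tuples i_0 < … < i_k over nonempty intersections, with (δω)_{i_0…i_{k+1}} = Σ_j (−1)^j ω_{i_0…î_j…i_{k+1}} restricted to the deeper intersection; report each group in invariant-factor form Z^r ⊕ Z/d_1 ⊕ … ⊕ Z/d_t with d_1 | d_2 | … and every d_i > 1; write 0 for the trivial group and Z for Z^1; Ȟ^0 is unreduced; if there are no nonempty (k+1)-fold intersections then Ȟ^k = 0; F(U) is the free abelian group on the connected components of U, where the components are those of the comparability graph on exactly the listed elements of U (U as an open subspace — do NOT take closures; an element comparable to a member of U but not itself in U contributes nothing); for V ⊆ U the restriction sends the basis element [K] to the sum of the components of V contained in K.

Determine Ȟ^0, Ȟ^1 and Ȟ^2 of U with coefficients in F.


cover nerve:
  A1={{q3},{q4},{q1,q4},{q2,q4},{q3,q4},{q3,q6},{q3,q7},{q4,q7},{q3,q4,q7}} A2={{q2},{q5},{q6},{q1,q2},{q1,q5},{q2,q4},{q2,q5},{q2,q7},{q3,q6},{q1,q2,q5},{q1,q2,q7}} A3={{q4},{q5},{q7},{q1,q4},{q1,q5},{q1,q7},{q2,q4},{q2,q5},{q2,q7},{q3,q4},{q3,q7},{q4,q7},{q1,q2,q5},{q1,q2,q7},{q3,q4,q7}} A4={{q1},{q5},{q1,q2},{q1,q4},{q1,q5},{q1,q7},{q2,q5},{q1,q2,q5},{q1,q2,q7}} A5={{q3},{q3,q4},{q3,q6},{q3,q7},{q3,q4,q7}}
  A12={{q2,q4},{q3,q6}} A13={{q4},{q1,q4},{q2,q4},{q3,q4},{q3,q7},{q4,q7},{q3,q4,q7}} A14={{q1,q4}} A15={{q3},{q3,q4},{q3,q6},{q3,q7},{q3,q4,q7}} A23={{q5},{q1,q5},{q2,q4},{q2,q5},{q2,q7},{q1,q2,q5},{q1,q2,q7}} A24={{q5},{q1,q2},{q1,q5},{q2,q5},{q1,q2,q5},{q1,q2,q7}} A25={{q3,q6}} A34={{q5},{q1,q4},{q1,q5},{q1,q7},{q2,q5},{q1,q2,q5},{q1,q2,q7}} A35={{q3,q4},{q3,q7},{q3,q4,q7}}
  A123={{q2,q4}} A125={{q3,q6}} A134={{q1,q4}} A135={{q3,q4},{q3,q7},{q3,q4,q7}} A234={{q5},{q1,q5},{q2,q5},{q1,q2,q5},{q1,q2,q7}}
components per intersection:
  A1: {{q3},{q4},{q1,q4},{q2,q4},{q3,q4},{q3,q6},{q3,q7},{q4,q7},{q3,q4,q7}}
  A2: {{q2},{q5},{q1,q2},{q1,q5},{q2,q4},{q2,q5},{q2,q7},{q1,q2,q5},{q1,q2,q7}} {{q6},{q3,q6}}
  A3: {{q4},{q7},{q1,q4},{q1,q7},{q2,q4},{q2,q7},{q3,q4},{q3,q7},{q4,q7},{q1,q2,q7},{q3,q4,q7}} {{q5},{q1,q5},{q2,q5},{q1,q2,q5}}
  A4: {{q1},{q5},{q1,q2},{q1,q4},{q1,q5},{q1,q7},{q2,q5},{q1,q2,q5},{q1,q2,q7}}
  A5: {{q3},{q3,q4},{q3,q6},{q3,q7},{q3,q4,q7}}
  A12: {{q2,q4}} {{q3,q6}}
  A13: {{q4},{q1,q4},{q2,q4},{q3,q4},{q3,q7},{q4,q7},{q3,q4,q7}}
  A14: {{q1,q4}}
  A15: {{q3},{q3,q4},{q3,q6},{q3,q7},{q3,q4,q7}}
  A23: {{q5},{q1,q5},{q2,q5},{q1,q2,q5}} {{q2,q4}} {{q2,q7},{q1,q2,q7}}
  A24: {{q5},{q1,q2},{q1,q5},{q2,q5},{q1,q2,q5},{q1,q2,q7}}
  A25: {{q3,q6}}
  A34: {{q5},{q1,q5},{q2,q5},{q1,q2,q5}} {{q1,q4}} {{q1,q7},{q1,q2,q7}}
  A35: {{q3,q4},{q3,q7},{q3,q4,q7}}
  A123: {{q2,q4}}
  A125: {{q3,q6}}
  A134: {{q1,q4}}
  A135: {{q3,q4},{q3,q7},{q3,q4,q7}}
  A234: {{q5},{q1,q5},{q2,q5},{q1,q2,q5}} {{q1,q2,q7}}
C dims 7,14,6; δ0: rk 6, SNF 1^6; δ1: rk 6, SNF 1^6
Ȟ^0: (7−6)−0=1 ⇒ Z
Ȟ^1: (14−6)−6=2 ⇒ Z^2
Ȟ^2: (6−0)−6=0 ⇒ 0

Ȟ^0(U;F) ≅ Z, Ȟ^1(U;F) ≅ Z^2, Ȟ^2(U;F) ≅ 0


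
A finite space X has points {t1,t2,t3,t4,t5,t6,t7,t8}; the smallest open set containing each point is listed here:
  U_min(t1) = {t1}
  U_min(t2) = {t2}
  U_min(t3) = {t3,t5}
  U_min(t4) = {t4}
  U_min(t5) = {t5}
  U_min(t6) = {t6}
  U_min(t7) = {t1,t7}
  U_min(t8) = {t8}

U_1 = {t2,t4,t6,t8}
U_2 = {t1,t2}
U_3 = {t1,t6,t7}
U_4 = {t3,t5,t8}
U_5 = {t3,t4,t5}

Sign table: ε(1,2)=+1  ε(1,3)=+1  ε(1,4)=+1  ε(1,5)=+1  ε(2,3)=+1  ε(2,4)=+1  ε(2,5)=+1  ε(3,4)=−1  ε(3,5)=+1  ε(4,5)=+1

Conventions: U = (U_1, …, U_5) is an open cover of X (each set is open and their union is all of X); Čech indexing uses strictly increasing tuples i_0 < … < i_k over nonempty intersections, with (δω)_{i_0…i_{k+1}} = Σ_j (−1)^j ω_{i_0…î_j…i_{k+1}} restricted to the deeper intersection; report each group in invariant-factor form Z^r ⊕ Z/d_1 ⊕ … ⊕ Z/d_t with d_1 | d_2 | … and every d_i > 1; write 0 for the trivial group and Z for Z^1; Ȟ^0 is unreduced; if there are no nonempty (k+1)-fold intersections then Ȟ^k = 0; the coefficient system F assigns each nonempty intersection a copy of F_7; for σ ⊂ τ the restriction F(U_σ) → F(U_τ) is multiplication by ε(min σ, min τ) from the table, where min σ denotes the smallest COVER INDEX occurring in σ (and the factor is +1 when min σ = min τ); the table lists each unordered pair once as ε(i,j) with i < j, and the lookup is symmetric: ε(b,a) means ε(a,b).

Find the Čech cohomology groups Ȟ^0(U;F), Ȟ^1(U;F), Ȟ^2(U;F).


Ȟ^0(U;F) ≅ Z/7, Ȟ^1(U;F) ≅ Z/7 ⊕ Z/7, Ȟ^2(U;F) ≅ 0

nerve simplices:
  U12={t2} U13={t6} U14={t8} U15={t4} U23={t1} U45={t3,t5}
C dims 5,6; δ0: rk_F7 4
degree 0: 5−4−0 = 1 → Ȟ^0 ≅ Z/7
degree 1: 6−0−4 = 2 → Ȟ^1 ≅ Z/7 ⊕ Z/7
degree 2: 0−0−0 = 0 → Ȟ^2 ≅ 0


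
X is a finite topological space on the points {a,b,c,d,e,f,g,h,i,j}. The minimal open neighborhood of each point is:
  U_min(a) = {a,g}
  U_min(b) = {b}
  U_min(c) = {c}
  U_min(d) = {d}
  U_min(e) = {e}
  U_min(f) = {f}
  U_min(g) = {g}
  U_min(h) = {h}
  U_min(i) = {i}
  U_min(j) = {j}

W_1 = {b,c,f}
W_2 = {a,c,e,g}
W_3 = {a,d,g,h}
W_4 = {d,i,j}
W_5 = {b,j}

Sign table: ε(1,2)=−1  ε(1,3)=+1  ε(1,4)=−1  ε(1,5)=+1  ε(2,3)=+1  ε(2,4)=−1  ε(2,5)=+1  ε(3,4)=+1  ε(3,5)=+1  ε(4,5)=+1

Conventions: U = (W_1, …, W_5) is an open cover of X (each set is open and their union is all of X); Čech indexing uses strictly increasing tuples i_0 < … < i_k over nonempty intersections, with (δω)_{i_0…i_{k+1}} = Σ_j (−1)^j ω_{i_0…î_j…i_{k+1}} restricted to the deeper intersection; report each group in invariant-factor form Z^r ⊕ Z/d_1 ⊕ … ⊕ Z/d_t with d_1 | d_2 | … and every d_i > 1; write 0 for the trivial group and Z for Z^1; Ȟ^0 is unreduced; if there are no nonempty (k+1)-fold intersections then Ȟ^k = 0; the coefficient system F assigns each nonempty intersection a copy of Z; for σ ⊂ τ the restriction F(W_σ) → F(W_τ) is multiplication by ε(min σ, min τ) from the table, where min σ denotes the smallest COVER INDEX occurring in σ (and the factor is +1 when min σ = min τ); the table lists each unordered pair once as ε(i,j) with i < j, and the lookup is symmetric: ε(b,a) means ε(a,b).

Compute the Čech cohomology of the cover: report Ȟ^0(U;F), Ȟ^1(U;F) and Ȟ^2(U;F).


cover nerve:
  W12={c} W15={b} W23={a,g} W34={d} W45={j}
C dims 5,5; δ0: rk 5, SNF 1^4·2
Ȟ^0: (5−5)−0=0 ⇒ 0
Ȟ^1: (5−0)−5=0 plus torsion [2] ⇒ Z/2
Ȟ^2: (0−0)−0=0 ⇒ 0

Ȟ^0 ≅ 0, Ȟ^1 ≅ Z/2, Ȟ^2 ≅ 0


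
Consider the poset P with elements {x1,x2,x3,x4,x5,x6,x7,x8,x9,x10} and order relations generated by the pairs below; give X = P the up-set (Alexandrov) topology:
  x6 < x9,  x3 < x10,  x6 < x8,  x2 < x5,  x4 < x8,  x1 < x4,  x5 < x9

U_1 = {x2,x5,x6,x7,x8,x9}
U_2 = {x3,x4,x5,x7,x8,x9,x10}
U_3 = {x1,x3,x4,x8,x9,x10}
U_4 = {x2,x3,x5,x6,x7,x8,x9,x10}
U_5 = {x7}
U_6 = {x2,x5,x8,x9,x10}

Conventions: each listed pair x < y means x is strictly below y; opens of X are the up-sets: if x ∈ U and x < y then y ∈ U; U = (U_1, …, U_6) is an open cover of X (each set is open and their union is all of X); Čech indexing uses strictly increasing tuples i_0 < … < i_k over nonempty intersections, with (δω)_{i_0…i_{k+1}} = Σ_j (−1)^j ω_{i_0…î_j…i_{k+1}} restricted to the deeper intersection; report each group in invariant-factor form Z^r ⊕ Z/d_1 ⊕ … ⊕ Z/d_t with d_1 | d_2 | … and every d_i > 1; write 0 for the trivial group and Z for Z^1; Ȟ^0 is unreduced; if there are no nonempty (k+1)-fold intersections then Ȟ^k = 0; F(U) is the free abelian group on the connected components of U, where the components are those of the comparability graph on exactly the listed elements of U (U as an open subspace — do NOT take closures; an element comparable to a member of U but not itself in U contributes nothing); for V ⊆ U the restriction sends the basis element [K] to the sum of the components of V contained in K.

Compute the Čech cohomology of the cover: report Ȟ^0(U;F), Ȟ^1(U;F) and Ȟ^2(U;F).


nonempty overlaps:
  U12={x5,x7,x8,x9} U13={x8,x9} U14={x2,x5,x6,x7,x8,x9} U15={x7} U16={x2,x5,x8,x9} U23={x3,x4,x8,x9,x10} U24={x3,x5,x7,x8,x9,x10} U25={x7} U26={x5,x8,x9,x10} U34={x3,x8,x9,x10} U36={x8,x9,x10} U45={x7} U46={x2,x5,x8,x9,x10}
  U123={x8,x9} U124={x5,x7,x8,x9} U125={x7} U126={x5,x8,x9} U134={x8,x9} U136={x8,x9} U145={x7} U146={x2,x5,x8,x9} U234={x3,x8,x9,x10} U236={x8,x9,x10} U245={x7} U246={x5,x8,x9,x10} U346={x8,x9,x10}
  U1234={x8,x9} U1236={x8,x9} U1245={x7} U1246={x5,x8,x9} U1346={x8,x9} U2346={x8,x9,x10}
  U12346={x8,x9}
components per intersection:
  U1: {x2,x5,x6,x8,x9} {x7}
  U2: {x3,x10} {x4,x8} {x5,x9} {x7}
  U3: {x1,x4,x8} {x3,x10} {x9}
  U4: {x2,x5,x6,x8,x9} {x3,x10} {x7}
  U5: {x7}
  U6: {x2,x5,x9} {x8} {x10}
  U12: {x5,x9} {x7} {x8}
  U13: {x8} {x9}
  U14: {x2,x5,x6,x8,x9} {x7}
  U15: {x7}
  U16: {x2,x5,x9} {x8}
  U23: {x3,x10} {x4,x8} {x9}
  U24: {x3,x10} {x5,x9} {x7} {x8}
  U25: {x7}
  U26: {x5,x9} {x8} {x10}
  U34: {x3,x10} {x8} {x9}
  U36: {x8} {x9} {x10}
  U45: {x7}
  U46: {x2,x5,x9} {x8} {x10}
  U123: {x8} {x9}
  U124: {x5,x9} {x7} {x8}
  U125: {x7}
  U126: {x5,x9} {x8}
  U134: {x8} {x9}
  U136: {x8} {x9}
  U145: {x7}
  U146: {x2,x5,x9} {x8}
  U234: {x3,x10} {x8} {x9}
  U236: {x8} {x9} {x10}
  U245: {x7}
  U246: {x5,x9} {x8} {x10}
  U346: {x8} {x9} {x10}
  U1234: {x8} {x9}
  U1236: {x8} {x9}
  U1245: {x7}
  U1246: {x5,x9} {x8}
  U1346: {x8} {x9}
  U2346: {x8} {x9} {x10}
  U12346: {x8} {x9}
C dims 16,31,28,12; δ0: rk 13, SNF 1^13; δ1: rk 18, SNF 1^18; δ2: rk 10, SNF 1^10
degree 0: 16−13−0 = 3 → Ȟ^0 ≅ Z^3
degree 1: 31−18−13 = 0 → Ȟ^1 ≅ 0
degree 2: 28−10−18 = 0 → Ȟ^2 ≅ 0

Ȟ^0 ≅ Z^3, Ȟ^1 ≅ 0 and Ȟ^2 ≅ 0


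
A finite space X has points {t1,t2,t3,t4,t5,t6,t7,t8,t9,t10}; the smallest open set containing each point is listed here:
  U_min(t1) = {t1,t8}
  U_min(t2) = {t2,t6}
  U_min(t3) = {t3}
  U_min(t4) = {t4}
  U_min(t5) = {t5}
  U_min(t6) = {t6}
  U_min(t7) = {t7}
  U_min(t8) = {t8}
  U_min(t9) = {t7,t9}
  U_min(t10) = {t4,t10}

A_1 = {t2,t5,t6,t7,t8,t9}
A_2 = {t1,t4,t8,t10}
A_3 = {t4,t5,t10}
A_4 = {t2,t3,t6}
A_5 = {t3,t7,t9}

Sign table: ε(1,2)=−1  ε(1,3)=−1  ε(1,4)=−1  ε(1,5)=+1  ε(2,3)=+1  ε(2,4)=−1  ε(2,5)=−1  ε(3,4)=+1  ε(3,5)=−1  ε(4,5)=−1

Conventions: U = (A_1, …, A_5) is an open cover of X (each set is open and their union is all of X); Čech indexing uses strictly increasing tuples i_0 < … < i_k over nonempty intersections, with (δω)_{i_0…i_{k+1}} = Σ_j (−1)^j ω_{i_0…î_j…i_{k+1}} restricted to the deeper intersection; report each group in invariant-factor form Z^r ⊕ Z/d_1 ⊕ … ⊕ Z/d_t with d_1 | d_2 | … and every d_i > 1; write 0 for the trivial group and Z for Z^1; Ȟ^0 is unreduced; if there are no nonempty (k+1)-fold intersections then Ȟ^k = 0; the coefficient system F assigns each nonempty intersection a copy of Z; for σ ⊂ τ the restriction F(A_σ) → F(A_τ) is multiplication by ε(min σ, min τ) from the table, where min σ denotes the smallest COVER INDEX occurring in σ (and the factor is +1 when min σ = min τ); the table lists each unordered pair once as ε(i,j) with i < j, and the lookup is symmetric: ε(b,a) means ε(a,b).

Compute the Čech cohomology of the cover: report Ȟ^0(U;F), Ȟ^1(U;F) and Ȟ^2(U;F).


Ȟ^0(U;F) ≅ Z, Ȟ^1(U;F) ≅ Z^2 and Ȟ^2(U;F) ≅ 0

nonempty intersections:
  A12={t8} A13={t5} A14={t2,t6} A15={t7,t9} A23={t4,t10} A45={t3}
C dims 5,6; δ0: rk 4, SNF 1^4
Ȟ^0: (5−4)−0=1 ⇒ Z
Ȟ^1: (6−0)−4=2 ⇒ Z^2
Ȟ^2: (0−0)−0=0 ⇒ 0


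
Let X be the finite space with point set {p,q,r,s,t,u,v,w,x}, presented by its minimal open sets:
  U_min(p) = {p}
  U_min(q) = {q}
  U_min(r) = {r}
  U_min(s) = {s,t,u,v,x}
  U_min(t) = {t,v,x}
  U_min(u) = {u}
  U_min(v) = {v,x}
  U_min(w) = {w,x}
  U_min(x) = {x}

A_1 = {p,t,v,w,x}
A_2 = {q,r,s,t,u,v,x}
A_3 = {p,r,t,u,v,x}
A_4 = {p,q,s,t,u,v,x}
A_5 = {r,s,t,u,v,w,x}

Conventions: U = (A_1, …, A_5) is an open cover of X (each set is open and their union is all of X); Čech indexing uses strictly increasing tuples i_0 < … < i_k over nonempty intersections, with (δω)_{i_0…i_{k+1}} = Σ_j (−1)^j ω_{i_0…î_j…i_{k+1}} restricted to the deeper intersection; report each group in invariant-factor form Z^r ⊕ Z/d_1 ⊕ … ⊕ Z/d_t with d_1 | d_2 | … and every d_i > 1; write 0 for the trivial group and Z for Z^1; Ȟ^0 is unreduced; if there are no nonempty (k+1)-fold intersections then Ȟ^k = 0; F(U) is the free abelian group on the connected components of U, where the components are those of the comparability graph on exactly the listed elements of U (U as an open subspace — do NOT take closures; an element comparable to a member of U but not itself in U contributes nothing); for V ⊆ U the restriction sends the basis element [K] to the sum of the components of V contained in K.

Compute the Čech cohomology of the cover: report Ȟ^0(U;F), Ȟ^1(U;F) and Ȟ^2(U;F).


Ȟ^0(U;F) ≅ Z^4,  Ȟ^1(U;F) ≅ 0,  Ȟ^2(U;F) ≅ 0

nonempty overlaps:
  A12={t,v,x} A13={p,t,v,x} A14={p,t,v,x} A15={t,v,w,x} A23={r,t,u,v,x} A24={q,s,t,u,v,x} A25={r,s,t,u,v,x} A34={p,t,u,v,x} A35={r,t,u,v,x} A45={s,t,u,v,x}
  A123={t,v,x} A124={t,v,x} A125={t,v,x} A134={p,t,v,x} A135={t,v,x} A145={t,v,x} A234={t,u,v,x} A235={r,t,u,v,x} A245={s,t,u,v,x} A345={t,u,v,x}
  A1234={t,v,x} A1235={t,v,x} A1245={t,v,x} A1345={t,v,x} A2345={t,u,v,x}
  A12345={t,v,x}
components per intersection:
  A1: {p} {t,v,w,x}
  A2: {q} {r} {s,t,u,v,x}
  A3: {p} {r} {t,v,x} {u}
  A4: {p} {q} {s,t,u,v,x}
  A5: {r} {s,t,u,v,w,x}
  A12: {t,v,x}
  A13: {p} {t,v,x}
  A14: {p} {t,v,x}
  A15: {t,v,w,x}
  A23: {r} {t,v,x} {u}
  A24: {q} {s,t,u,v,x}
  A25: {r} {s,t,u,v,x}
  A34: {p} {t,v,x} {u}
  A35: {r} {t,v,x} {u}
  A45: {s,t,u,v,x}
  A123: {t,v,x}
  A124: {t,v,x}
  A125: {t,v,x}
  A134: {p} {t,v,x}
  A135: {t,v,x}
  A145: {t,v,x}
  A234: {t,v,x} {u}
  A235: {r} {t,v,x} {u}
  A245: {s,t,u,v,x}
  A345: {t,v,x} {u}
  A1234: {t,v,x}
  A1235: {t,v,x}
  A1245: {t,v,x}
  A1345: {t,v,x}
  A2345: {t,v,x} {u}
  A12345: {t,v,x}
C dims 14,20,15,6; δ0: rk 10, SNF 1^10; δ1: rk 10, SNF 1^10; δ2: rk 5, SNF 1^5
degree 0: 14−10−0 = 4 → Ȟ^0 ≅ Z^4
degree 1: 20−10−10 = 0 → Ȟ^1 ≅ 0
degree 2: 15−5−10 = 0 → Ȟ^2 ≅ 0
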